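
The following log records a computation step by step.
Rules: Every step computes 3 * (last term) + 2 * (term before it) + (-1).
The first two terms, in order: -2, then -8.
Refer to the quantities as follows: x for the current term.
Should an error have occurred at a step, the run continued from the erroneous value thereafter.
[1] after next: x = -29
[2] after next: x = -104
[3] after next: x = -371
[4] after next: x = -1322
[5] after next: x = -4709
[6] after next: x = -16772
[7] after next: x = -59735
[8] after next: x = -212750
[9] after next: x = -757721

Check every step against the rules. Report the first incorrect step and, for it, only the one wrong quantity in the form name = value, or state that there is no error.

1. x = 3*(-8) + (2)*(-2) + (-1) = -29 (exactly as logged)
2. x = 3*(-29) + (2)*(-8) + (-1) = -104 (confirmed correct)
3. x = 3*(-104) + (2)*(-29) + (-1) = -371 (confirmed correct)
4. x = 3*(-371) + (2)*(-104) + (-1) = -1322 (verified)
5. x = 3*(-1322) + (2)*(-371) + (-1) = -4709 (same as recorded)
6. x = 3*(-4709) + (2)*(-1322) + (-1) = -16772 (verified)
7. x = 3*(-16772) + (2)*(-4709) + (-1) = -59735 (matches)
8. x = 3*(-59735) + (2)*(-16772) + (-1) = -212750 (checks out)
9. x = 3*(-212750) + (2)*(-59735) + (-1) = -757721 (in agreement)
The recomputation confirms every line.

no error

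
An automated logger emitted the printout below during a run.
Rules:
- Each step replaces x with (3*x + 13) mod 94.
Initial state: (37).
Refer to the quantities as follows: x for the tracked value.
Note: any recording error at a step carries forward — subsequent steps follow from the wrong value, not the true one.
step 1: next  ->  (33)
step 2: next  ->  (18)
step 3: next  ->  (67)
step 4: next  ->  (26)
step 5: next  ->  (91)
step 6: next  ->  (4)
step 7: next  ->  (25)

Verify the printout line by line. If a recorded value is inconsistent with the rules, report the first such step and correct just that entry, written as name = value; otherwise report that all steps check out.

step 1: x = (3*37 + 13) mod 94 = 30 -> the recorded entry deviates here
First incorrect step: 1; the correct value is x = 30.

step 1, x = 30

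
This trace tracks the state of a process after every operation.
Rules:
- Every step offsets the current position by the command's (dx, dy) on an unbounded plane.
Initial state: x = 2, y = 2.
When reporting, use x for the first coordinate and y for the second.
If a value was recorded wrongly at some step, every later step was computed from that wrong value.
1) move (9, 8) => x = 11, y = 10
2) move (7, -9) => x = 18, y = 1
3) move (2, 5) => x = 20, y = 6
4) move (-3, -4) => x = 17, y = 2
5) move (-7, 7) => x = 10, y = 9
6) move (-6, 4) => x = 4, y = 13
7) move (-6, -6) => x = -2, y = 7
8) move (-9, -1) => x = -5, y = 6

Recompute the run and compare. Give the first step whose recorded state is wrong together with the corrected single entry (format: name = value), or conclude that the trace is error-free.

step 8, x = -11

Recomputing the run from the initial state:
step 1: x = 11, y = 10
step 2: x = 18, y = 1
step 3: x = 20, y = 6
step 4: x = 17, y = 2
step 5: x = 10, y = 9
step 6: x = 4, y = 13
step 7: x = -2, y = 7
step 8: x = -11, y = 6
The first disagreement with the trace is at step 8, where the value should be x = -11.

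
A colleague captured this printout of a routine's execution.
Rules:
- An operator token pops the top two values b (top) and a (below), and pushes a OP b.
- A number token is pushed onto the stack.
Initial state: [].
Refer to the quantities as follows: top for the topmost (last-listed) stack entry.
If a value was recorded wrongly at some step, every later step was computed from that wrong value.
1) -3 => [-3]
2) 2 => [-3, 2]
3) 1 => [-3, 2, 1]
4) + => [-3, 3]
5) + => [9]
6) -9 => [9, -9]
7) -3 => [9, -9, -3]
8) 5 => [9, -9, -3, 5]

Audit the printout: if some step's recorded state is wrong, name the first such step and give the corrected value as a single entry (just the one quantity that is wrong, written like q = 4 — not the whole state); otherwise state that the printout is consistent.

step 5, top = 0

step 1: push -3: top = -3 -> in agreement
step 2: push 2: top = 2 -> confirmed correct
step 3: push 1: top = 1 -> matches
step 4: 2 + 1 = 3 -> matches
step 5: -3 + 3 = 0 -> a discrepancy with the printout
First deviation found at step 5; the corrected entry is top = 0.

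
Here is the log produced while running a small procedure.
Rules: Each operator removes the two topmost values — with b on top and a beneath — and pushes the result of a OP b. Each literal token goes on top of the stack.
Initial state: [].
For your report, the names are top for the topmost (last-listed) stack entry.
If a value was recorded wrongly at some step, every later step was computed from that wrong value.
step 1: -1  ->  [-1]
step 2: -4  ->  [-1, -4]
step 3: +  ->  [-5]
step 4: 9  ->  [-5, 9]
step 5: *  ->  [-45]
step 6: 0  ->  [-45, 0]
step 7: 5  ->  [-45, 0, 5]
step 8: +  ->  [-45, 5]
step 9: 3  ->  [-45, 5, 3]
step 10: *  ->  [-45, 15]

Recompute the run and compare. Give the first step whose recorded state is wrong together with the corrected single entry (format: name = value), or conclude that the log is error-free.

no error

Step 1: push -1: top = -1 — confirmed correct.
Step 2: push -4: top = -4 — consistent with the log.
Step 3: -1 + -4 = -5 — checks out.
Step 4: push 9: top = 9 — consistent with the log.
Step 5: -5 * 9 = -45 — same as recorded.
Step 6: push 0: top = 0 — agrees with the log.
Step 7: push 5: top = 5 — in agreement.
Step 8: 0 + 5 = 5 — checks out.
Step 9: push 3: top = 3 — checks out.
Step 10: 5 * 3 = 15 — same as recorded.
Each recorded entry agrees with the recomputation.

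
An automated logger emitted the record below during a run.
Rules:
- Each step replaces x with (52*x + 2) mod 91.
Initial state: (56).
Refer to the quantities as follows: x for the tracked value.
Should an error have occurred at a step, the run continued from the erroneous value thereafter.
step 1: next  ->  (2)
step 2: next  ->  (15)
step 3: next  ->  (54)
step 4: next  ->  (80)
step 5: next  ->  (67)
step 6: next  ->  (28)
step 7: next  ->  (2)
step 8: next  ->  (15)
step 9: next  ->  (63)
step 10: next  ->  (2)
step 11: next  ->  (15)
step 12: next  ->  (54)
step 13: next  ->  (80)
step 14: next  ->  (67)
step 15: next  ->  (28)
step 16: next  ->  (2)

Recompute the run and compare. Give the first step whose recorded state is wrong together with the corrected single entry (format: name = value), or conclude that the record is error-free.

1. x = (52*56 + 2) mod 91 = 2 (consistent with the record)
2. x = (52*2 + 2) mod 91 = 15 (no discrepancy)
3. x = (52*15 + 2) mod 91 = 54 (checks out)
4. x = (52*54 + 2) mod 91 = 80 (agrees with the record)
5. x = (52*80 + 2) mod 91 = 67 (consistent with the record)
6. x = (52*67 + 2) mod 91 = 28 (agrees with the record)
7. x = (52*28 + 2) mod 91 = 2 (in agreement)
8. x = (52*2 + 2) mod 91 = 15 (verified)
9. x = (52*15 + 2) mod 91 = 54 (this is not what the record shows)
Conclusion: step 9 carries the first error; the entry should be x = 54.

step 9, x = 54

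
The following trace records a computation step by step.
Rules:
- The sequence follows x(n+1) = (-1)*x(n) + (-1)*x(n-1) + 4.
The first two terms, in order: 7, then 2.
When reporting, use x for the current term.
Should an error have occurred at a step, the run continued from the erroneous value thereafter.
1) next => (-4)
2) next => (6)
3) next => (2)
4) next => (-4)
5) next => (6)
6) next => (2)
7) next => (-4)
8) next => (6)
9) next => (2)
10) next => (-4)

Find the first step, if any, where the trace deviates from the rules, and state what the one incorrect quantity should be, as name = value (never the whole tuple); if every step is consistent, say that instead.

step 1, x = -5

step 1: x = -1*(2) + (-1)*(7) + (4) = -5 -> the recorded entry deviates here
Step 1 is the first one off; corrected, x = -5.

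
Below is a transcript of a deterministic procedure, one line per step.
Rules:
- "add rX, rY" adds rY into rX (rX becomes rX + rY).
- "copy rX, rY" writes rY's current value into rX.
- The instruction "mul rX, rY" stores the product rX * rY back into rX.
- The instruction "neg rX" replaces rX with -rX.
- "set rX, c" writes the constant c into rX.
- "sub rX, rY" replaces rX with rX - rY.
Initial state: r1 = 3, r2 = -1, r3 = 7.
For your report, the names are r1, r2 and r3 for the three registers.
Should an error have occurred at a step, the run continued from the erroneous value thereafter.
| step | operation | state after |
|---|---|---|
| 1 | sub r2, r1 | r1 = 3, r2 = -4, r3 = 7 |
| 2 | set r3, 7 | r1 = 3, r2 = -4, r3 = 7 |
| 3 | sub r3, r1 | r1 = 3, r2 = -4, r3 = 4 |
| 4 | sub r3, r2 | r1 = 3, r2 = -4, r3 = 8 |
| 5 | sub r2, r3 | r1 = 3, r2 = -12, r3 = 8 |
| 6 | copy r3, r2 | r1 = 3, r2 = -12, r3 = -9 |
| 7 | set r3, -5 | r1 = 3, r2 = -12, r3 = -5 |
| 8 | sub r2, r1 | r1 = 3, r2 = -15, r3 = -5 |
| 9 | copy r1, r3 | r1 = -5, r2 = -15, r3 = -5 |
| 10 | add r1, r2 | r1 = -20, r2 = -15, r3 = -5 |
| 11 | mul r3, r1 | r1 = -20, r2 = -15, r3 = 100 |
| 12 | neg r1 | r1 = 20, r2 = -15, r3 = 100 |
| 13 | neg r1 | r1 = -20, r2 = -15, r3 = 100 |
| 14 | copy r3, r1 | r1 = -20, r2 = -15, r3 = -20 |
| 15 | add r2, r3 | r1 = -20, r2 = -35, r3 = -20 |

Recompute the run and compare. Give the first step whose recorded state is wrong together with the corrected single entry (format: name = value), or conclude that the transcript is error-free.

step 6, r3 = -12

Recomputing the run from the initial state:
step 1: r1 = 3, r2 = -4, r3 = 7
step 2: r1 = 3, r2 = -4, r3 = 7
step 3: r1 = 3, r2 = -4, r3 = 4
step 4: r1 = 3, r2 = -4, r3 = 8
step 5: r1 = 3, r2 = -12, r3 = 8
step 6: r1 = 3, r2 = -12, r3 = -12
step 7: r1 = 3, r2 = -12, r3 = -5
step 8: r1 = 3, r2 = -15, r3 = -5
step 9: r1 = -5, r2 = -15, r3 = -5
step 10: r1 = -20, r2 = -15, r3 = -5
step 11: r1 = -20, r2 = -15, r3 = 100
step 12: r1 = 20, r2 = -15, r3 = 100
step 13: r1 = -20, r2 = -15, r3 = 100
step 14: r1 = -20, r2 = -15, r3 = -20
step 15: r1 = -20, r2 = -35, r3 = -20
The first disagreement with the transcript is at step 6, where the value should be r3 = -12.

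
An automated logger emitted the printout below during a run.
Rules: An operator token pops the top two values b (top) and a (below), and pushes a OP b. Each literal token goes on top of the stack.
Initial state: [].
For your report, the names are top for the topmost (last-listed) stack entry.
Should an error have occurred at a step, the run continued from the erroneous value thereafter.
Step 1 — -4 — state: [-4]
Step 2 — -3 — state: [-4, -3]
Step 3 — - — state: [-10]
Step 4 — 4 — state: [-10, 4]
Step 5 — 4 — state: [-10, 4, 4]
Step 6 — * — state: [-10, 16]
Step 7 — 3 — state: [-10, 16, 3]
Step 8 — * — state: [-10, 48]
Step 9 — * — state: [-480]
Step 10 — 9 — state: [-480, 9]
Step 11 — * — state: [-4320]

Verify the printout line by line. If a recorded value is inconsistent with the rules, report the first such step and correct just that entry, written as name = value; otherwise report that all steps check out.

Step 1: push -4: top = -4 — exactly as logged.
Step 2: push -3: top = -3 — same as recorded.
Step 3: -4 - -3 = -1 — the entry is off here.
Conclusion: step 3 carries the first error; the entry should be top = -1.

step 3, top = -1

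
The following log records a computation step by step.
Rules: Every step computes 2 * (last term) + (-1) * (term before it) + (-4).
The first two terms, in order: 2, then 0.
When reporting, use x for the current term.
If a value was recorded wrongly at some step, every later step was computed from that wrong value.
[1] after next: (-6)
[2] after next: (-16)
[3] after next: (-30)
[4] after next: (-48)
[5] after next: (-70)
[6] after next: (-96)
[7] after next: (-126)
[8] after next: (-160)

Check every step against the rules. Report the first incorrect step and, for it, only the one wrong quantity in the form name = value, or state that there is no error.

no error

Step 1: x = 2*(0) + (-1)*(2) + (-4) = -6 — confirmed correct.
Step 2: x = 2*(-6) + (-1)*(0) + (-4) = -16 — same as recorded.
Step 3: x = 2*(-16) + (-1)*(-6) + (-4) = -30 — in agreement.
Step 4: x = 2*(-30) + (-1)*(-16) + (-4) = -48 — confirmed correct.
Step 5: x = 2*(-48) + (-1)*(-30) + (-4) = -70 — agrees with the log.
Step 6: x = 2*(-70) + (-1)*(-48) + (-4) = -96 — checks out.
Step 7: x = 2*(-96) + (-1)*(-70) + (-4) = -126 — confirmed correct.
Step 8: x = 2*(-126) + (-1)*(-96) + (-4) = -160 — checks out.
No step deviates from the rules.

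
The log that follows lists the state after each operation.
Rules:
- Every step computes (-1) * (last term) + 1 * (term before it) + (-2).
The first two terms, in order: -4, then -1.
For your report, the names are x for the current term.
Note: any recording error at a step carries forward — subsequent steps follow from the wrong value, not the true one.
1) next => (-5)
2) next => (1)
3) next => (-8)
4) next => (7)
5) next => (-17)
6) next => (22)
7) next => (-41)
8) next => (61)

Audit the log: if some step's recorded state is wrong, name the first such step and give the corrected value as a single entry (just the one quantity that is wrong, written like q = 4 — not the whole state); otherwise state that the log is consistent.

step 2, x = 2

step 1: x = -1*(-1) + (1)*(-4) + (-2) = -5 -> checks out
step 2: x = -1*(-5) + (1)*(-1) + (-2) = 2 -> first mismatch against the log
The earliest wrong entry is at step 2: it should read x = 2.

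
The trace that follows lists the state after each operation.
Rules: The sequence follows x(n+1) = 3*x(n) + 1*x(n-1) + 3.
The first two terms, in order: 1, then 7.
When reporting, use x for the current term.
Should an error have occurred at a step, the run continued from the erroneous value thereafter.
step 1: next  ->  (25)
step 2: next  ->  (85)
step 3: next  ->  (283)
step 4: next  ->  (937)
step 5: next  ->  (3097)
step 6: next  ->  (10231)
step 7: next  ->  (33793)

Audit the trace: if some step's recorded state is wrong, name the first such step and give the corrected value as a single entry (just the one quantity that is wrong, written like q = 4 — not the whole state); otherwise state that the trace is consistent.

no error

1. x = 3*(7) + (1)*(1) + (3) = 25 (in agreement)
2. x = 3*(25) + (1)*(7) + (3) = 85 (no discrepancy)
3. x = 3*(85) + (1)*(25) + (3) = 283 (same as recorded)
4. x = 3*(283) + (1)*(85) + (3) = 937 (matches)
5. x = 3*(937) + (1)*(283) + (3) = 3097 (confirmed correct)
6. x = 3*(3097) + (1)*(937) + (3) = 10231 (consistent with the trace)
7. x = 3*(10231) + (1)*(3097) + (3) = 33793 (same as recorded)
All entries verified; no error found.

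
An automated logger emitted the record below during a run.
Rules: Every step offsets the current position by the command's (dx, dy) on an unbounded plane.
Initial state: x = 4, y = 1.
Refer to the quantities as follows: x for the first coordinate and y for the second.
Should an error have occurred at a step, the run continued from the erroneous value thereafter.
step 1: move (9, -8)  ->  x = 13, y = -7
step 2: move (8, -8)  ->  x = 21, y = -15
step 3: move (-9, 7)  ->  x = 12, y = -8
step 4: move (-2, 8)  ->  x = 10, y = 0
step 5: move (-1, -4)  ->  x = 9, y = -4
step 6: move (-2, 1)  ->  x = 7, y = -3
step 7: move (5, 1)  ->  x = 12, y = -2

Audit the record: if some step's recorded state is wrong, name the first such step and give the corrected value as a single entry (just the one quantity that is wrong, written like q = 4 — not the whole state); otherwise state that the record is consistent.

no error

step 1: x = 4 + (9) = 13, y = 1 + (-8) = -7 -> no discrepancy
step 2: x = 13 + (8) = 21, y = -7 + (-8) = -15 -> consistent with the record
step 3: x = 21 + (-9) = 12, y = -15 + (7) = -8 -> exactly as logged
step 4: x = 12 + (-2) = 10, y = -8 + (8) = 0 -> in agreement
step 5: x = 10 + (-1) = 9, y = 0 + (-4) = -4 -> checks out
step 6: x = 9 + (-2) = 7, y = -4 + (1) = -3 -> consistent with the record
step 7: x = 7 + (5) = 12, y = -3 + (1) = -2 -> confirmed correct
No step deviates from the rules.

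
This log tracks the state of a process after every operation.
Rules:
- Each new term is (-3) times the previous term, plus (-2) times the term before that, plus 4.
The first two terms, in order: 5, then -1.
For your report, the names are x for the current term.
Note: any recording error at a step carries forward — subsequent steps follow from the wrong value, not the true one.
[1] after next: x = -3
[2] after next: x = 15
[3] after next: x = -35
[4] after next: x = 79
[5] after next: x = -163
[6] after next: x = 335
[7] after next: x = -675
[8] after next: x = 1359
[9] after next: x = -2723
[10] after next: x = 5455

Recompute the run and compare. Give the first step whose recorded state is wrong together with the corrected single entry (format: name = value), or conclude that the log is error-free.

no error

step 1: x = -3*(-1) + (-2)*(5) + (4) = -3 -> in agreement
step 2: x = -3*(-3) + (-2)*(-1) + (4) = 15 -> consistent with the log
step 3: x = -3*(15) + (-2)*(-3) + (4) = -35 -> exactly as logged
step 4: x = -3*(-35) + (-2)*(15) + (4) = 79 -> in agreement
step 5: x = -3*(79) + (-2)*(-35) + (4) = -163 -> consistent with the log
step 6: x = -3*(-163) + (-2)*(79) + (4) = 335 -> same as recorded
step 7: x = -3*(335) + (-2)*(-163) + (4) = -675 -> agrees with the log
step 8: x = -3*(-675) + (-2)*(335) + (4) = 1359 -> exactly as logged
step 9: x = -3*(1359) + (-2)*(-675) + (4) = -2723 -> matches
step 10: x = -3*(-2723) + (-2)*(1359) + (4) = 5455 -> agrees with the log
All entries verified; no error found.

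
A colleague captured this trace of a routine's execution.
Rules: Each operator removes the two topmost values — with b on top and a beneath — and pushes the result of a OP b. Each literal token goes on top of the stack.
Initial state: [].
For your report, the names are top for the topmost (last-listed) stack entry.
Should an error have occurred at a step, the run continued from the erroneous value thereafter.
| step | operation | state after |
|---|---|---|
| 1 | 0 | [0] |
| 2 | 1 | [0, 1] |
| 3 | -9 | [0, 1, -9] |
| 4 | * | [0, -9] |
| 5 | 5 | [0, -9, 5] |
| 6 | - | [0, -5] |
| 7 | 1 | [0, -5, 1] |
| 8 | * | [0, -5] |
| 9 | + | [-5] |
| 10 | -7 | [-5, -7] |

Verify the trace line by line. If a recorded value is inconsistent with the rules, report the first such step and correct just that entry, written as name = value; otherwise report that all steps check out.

Step 1: push 0: top = 0 — matches.
Step 2: push 1: top = 1 — exactly as logged.
Step 3: push -9: top = -9 — in agreement.
Step 4: 1 * -9 = -9 — agrees with the trace.
Step 5: push 5: top = 5 — in agreement.
Step 6: -9 - 5 = -14 — first mismatch against the trace.
Conclusion: step 6 carries the first error; the entry should be top = -14.

step 6, top = -14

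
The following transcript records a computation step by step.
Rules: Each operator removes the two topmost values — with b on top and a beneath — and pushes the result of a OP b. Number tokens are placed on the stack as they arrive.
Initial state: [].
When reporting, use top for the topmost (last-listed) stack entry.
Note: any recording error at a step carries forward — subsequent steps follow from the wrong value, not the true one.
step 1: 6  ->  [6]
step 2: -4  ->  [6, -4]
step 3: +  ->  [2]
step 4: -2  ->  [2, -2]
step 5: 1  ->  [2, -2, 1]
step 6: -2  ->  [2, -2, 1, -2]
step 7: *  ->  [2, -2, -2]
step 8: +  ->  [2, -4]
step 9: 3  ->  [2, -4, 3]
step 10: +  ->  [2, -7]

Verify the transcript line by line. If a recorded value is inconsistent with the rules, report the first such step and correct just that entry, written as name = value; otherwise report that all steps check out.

Recomputing the run from the initial state:
step 1: [6]
step 2: [6, -4]
step 3: [2]
step 4: [2, -2]
step 5: [2, -2, 1]
step 6: [2, -2, 1, -2]
step 7: [2, -2, -2]
step 8: [2, -4]
step 9: [2, -4, 3]
step 10: [2, -1]
The first disagreement with the transcript is at step 10, where the value should be top = -1.

step 10, top = -1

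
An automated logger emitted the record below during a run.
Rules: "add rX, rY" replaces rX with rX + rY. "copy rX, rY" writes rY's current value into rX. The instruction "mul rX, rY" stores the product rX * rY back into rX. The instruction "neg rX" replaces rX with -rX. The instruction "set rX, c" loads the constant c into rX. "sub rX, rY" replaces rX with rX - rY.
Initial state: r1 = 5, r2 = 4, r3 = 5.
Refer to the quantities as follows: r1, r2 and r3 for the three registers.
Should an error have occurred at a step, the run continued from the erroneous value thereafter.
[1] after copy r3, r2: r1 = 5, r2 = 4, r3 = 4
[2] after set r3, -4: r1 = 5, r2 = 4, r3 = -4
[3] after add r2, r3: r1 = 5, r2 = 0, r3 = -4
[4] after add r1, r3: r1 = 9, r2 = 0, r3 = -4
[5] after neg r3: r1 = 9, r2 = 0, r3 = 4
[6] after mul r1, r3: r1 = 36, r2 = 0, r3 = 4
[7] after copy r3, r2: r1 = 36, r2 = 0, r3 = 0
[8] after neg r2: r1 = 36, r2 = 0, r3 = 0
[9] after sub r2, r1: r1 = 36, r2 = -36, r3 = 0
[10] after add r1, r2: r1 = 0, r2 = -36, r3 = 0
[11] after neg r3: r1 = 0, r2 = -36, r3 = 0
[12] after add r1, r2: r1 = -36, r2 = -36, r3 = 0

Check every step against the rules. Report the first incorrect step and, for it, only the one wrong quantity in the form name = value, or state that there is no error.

Recomputing the run from the initial state:
step 1: r1 = 5, r2 = 4, r3 = 4
step 2: r1 = 5, r2 = 4, r3 = -4
step 3: r1 = 5, r2 = 0, r3 = -4
step 4: r1 = 1, r2 = 0, r3 = -4
step 5: r1 = 1, r2 = 0, r3 = 4
step 6: r1 = 4, r2 = 0, r3 = 4
step 7: r1 = 4, r2 = 0, r3 = 0
step 8: r1 = 4, r2 = 0, r3 = 0
step 9: r1 = 4, r2 = -4, r3 = 0
step 10: r1 = 0, r2 = -4, r3 = 0
step 11: r1 = 0, r2 = -4, r3 = 0
step 12: r1 = -4, r2 = -4, r3 = 0
The first disagreement with the record is at step 4, where the value should be r1 = 1.

step 4, r1 = 1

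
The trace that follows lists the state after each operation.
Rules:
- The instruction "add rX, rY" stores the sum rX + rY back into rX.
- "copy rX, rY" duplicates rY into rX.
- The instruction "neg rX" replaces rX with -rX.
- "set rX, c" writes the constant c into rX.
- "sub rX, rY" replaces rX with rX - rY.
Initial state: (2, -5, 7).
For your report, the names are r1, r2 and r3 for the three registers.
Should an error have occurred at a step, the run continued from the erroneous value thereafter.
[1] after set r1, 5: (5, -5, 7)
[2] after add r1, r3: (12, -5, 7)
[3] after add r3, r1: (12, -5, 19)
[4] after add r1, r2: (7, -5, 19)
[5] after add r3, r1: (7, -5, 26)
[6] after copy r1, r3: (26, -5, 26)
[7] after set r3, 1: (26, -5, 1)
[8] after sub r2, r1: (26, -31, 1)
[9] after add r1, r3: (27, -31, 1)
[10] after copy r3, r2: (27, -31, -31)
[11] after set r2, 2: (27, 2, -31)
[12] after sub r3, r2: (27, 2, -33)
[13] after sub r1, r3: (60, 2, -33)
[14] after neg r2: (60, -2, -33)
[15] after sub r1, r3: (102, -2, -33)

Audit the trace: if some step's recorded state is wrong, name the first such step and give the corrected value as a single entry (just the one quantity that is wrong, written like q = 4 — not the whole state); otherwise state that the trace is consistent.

1. r1 = 5 (no discrepancy)
2. r1 = 5 + 7 = 12 (exactly as logged)
3. r3 = 7 + 12 = 19 (in agreement)
4. r1 = 12 + -5 = 7 (agrees with the trace)
5. r3 = 19 + 7 = 26 (in agreement)
6. r1 = 26 (exactly as logged)
7. r3 = 1 (verified)
8. r2 = -5 - 26 = -31 (matches)
9. r1 = 26 + 1 = 27 (confirmed correct)
10. r3 = -31 (no discrepancy)
11. r2 = 2 (verified)
12. r3 = -31 - 2 = -33 (consistent with the trace)
13. r1 = 27 - -33 = 60 (agrees with the trace)
14. r2 = -(2) = -2 (checks out)
15. r1 = 60 - -33 = 93 (the recorded entry deviates here)
Conclusion: step 15 carries the first error; the entry should be r1 = 93.

step 15, r1 = 93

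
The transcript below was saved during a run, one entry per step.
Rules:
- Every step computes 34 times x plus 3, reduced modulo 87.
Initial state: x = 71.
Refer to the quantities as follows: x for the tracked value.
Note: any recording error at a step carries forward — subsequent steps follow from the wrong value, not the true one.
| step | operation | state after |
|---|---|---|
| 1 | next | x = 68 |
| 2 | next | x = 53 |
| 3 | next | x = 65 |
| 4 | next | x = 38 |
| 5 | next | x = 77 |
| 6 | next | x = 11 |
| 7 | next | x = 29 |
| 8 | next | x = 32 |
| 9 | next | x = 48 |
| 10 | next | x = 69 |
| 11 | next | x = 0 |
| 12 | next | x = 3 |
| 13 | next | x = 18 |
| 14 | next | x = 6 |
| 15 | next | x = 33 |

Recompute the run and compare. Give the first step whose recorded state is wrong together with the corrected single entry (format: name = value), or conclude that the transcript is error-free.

1. x = (34*71 + 3) mod 87 = 68 (same as recorded)
2. x = (34*68 + 3) mod 87 = 53 (no discrepancy)
3. x = (34*53 + 3) mod 87 = 65 (verified)
4. x = (34*65 + 3) mod 87 = 38 (same as recorded)
5. x = (34*38 + 3) mod 87 = 77 (checks out)
6. x = (34*77 + 3) mod 87 = 11 (exactly as logged)
7. x = (34*11 + 3) mod 87 = 29 (in agreement)
8. x = (34*29 + 3) mod 87 = 32 (in agreement)
9. x = (34*32 + 3) mod 87 = 47 (the transcript has a different value)
That makes step 9 the first incorrect line — x = 47 is what it should show.

step 9, x = 47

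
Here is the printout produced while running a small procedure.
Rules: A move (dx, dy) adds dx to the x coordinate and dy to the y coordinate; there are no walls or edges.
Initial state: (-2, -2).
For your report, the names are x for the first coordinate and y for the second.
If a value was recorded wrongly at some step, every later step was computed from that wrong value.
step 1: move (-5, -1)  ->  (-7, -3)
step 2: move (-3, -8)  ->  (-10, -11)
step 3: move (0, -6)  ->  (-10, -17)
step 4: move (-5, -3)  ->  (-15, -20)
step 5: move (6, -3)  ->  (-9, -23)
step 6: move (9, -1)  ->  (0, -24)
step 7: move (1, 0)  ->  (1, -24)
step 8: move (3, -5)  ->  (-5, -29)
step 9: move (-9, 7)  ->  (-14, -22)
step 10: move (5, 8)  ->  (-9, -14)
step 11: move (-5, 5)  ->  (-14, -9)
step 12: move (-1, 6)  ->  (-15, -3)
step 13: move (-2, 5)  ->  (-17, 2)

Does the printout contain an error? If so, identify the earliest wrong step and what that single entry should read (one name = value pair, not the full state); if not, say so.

Recomputing the run from the initial state:
step 1: x = -7, y = -3
step 2: x = -10, y = -11
step 3: x = -10, y = -17
step 4: x = -15, y = -20
step 5: x = -9, y = -23
step 6: x = 0, y = -24
step 7: x = 1, y = -24
step 8: x = 4, y = -29
step 9: x = -5, y = -22
step 10: x = 0, y = -14
step 11: x = -5, y = -9
step 12: x = -6, y = -3
step 13: x = -8, y = 2
The first disagreement with the printout is at step 8, where the value should be x = 4.

step 8, x = 4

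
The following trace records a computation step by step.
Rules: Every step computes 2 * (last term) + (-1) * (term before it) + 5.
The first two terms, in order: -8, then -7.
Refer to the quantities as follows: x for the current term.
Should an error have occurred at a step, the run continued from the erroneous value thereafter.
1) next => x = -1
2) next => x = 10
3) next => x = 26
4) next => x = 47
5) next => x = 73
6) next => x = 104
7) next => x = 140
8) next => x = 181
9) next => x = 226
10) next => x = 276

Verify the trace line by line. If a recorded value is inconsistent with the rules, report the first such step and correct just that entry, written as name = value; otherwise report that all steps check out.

1. x = 2*(-7) + (-1)*(-8) + (5) = -1 (no discrepancy)
2. x = 2*(-1) + (-1)*(-7) + (5) = 10 (no discrepancy)
3. x = 2*(10) + (-1)*(-1) + (5) = 26 (no discrepancy)
4. x = 2*(26) + (-1)*(10) + (5) = 47 (same as recorded)
5. x = 2*(47) + (-1)*(26) + (5) = 73 (verified)
6. x = 2*(73) + (-1)*(47) + (5) = 104 (exactly as logged)
7. x = 2*(104) + (-1)*(73) + (5) = 140 (no discrepancy)
8. x = 2*(140) + (-1)*(104) + (5) = 181 (verified)
9. x = 2*(181) + (-1)*(140) + (5) = 227 (the entry is off here)
That makes step 9 the first incorrect line — x = 227 is what it should show.

step 9, x = 227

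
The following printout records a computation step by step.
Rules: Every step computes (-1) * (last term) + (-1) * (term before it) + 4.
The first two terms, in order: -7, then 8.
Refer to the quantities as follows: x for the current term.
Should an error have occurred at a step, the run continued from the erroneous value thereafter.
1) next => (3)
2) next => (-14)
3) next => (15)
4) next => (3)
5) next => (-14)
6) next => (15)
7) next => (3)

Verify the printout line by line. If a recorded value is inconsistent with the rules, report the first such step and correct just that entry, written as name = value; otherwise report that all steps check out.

Recomputing the run from the initial state:
step 1: x = 3
step 2: x = -7
step 3: x = 8
step 4: x = 3
step 5: x = -7
step 6: x = 8
step 7: x = 3
The first disagreement with the printout is at step 2, where the value should be x = -7.

step 2, x = -7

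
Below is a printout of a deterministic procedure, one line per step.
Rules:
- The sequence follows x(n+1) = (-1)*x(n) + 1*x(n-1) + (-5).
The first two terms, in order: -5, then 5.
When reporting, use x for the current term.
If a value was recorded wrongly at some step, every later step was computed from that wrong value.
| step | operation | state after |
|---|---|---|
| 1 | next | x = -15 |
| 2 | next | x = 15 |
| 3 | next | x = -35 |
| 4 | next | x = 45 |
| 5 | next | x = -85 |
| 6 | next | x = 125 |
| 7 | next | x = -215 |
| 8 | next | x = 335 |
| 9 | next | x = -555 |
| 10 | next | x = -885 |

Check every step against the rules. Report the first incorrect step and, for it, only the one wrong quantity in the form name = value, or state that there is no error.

1. x = -1*(5) + (1)*(-5) + (-5) = -15 (consistent with the printout)
2. x = -1*(-15) + (1)*(5) + (-5) = 15 (same as recorded)
3. x = -1*(15) + (1)*(-15) + (-5) = -35 (matches)
4. x = -1*(-35) + (1)*(15) + (-5) = 45 (verified)
5. x = -1*(45) + (1)*(-35) + (-5) = -85 (matches)
6. x = -1*(-85) + (1)*(45) + (-5) = 125 (matches)
7. x = -1*(125) + (1)*(-85) + (-5) = -215 (consistent with the printout)
8. x = -1*(-215) + (1)*(125) + (-5) = 335 (confirmed correct)
9. x = -1*(335) + (1)*(-215) + (-5) = -555 (in agreement)
10. x = -1*(-555) + (1)*(335) + (-5) = 885 (the recorded entry deviates here)
The audit stops at step 10: the recorded entry is wrong and should be x = 885.

step 10, x = 885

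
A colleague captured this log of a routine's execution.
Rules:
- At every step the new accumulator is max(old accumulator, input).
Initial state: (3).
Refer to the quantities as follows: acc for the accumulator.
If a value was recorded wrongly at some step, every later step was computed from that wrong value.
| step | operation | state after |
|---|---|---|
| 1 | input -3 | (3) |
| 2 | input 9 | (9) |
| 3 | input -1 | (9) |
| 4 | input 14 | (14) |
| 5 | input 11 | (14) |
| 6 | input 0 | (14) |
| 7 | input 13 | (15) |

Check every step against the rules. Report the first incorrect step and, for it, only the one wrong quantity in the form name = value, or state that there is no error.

1. acc = max(3, -3) = 3 (agrees with the log)
2. acc = max(3, 9) = 9 (consistent with the log)
3. acc = max(9, -1) = 9 (matches)
4. acc = max(9, 14) = 14 (verified)
5. acc = max(14, 11) = 14 (confirmed correct)
6. acc = max(14, 0) = 14 (matches)
7. acc = max(14, 13) = 14 (the log has a different value)
First incorrect step: 7; the correct value is acc = 14.

step 7, acc = 14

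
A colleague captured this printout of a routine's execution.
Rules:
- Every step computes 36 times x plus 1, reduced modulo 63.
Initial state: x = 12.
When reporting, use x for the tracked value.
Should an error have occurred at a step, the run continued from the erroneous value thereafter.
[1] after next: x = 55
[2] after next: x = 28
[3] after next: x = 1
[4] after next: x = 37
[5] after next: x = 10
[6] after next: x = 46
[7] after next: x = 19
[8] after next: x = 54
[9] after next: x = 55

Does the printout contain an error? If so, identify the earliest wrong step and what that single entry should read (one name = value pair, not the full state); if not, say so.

step 8, x = 55

Step 1: x = (36*12 + 1) mod 63 = 55 — verified.
Step 2: x = (36*55 + 1) mod 63 = 28 — agrees with the printout.
Step 3: x = (36*28 + 1) mod 63 = 1 — verified.
Step 4: x = (36*1 + 1) mod 63 = 37 — matches.
Step 5: x = (36*37 + 1) mod 63 = 10 — exactly as logged.
Step 6: x = (36*10 + 1) mod 63 = 46 — confirmed correct.
Step 7: x = (36*46 + 1) mod 63 = 19 — same as recorded.
Step 8: x = (36*19 + 1) mod 63 = 55 — the printout has a different value.
Step 8 is the first one off; corrected, x = 55.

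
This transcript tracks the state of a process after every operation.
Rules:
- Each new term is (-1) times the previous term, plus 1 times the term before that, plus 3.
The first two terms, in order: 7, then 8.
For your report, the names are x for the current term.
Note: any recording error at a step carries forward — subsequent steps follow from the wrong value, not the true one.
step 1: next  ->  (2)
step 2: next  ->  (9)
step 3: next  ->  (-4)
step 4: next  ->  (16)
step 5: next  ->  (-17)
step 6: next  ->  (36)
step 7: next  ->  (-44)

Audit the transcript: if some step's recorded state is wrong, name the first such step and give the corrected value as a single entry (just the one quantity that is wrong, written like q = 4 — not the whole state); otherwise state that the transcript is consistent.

1. x = -1*(8) + (1)*(7) + (3) = 2 (in agreement)
2. x = -1*(2) + (1)*(8) + (3) = 9 (agrees with the transcript)
3. x = -1*(9) + (1)*(2) + (3) = -4 (agrees with the transcript)
4. x = -1*(-4) + (1)*(9) + (3) = 16 (in agreement)
5. x = -1*(16) + (1)*(-4) + (3) = -17 (exactly as logged)
6. x = -1*(-17) + (1)*(16) + (3) = 36 (checks out)
7. x = -1*(36) + (1)*(-17) + (3) = -50 (the recorded entry deviates here)
First incorrect step: 7; the correct value is x = -50.

step 7, x = -50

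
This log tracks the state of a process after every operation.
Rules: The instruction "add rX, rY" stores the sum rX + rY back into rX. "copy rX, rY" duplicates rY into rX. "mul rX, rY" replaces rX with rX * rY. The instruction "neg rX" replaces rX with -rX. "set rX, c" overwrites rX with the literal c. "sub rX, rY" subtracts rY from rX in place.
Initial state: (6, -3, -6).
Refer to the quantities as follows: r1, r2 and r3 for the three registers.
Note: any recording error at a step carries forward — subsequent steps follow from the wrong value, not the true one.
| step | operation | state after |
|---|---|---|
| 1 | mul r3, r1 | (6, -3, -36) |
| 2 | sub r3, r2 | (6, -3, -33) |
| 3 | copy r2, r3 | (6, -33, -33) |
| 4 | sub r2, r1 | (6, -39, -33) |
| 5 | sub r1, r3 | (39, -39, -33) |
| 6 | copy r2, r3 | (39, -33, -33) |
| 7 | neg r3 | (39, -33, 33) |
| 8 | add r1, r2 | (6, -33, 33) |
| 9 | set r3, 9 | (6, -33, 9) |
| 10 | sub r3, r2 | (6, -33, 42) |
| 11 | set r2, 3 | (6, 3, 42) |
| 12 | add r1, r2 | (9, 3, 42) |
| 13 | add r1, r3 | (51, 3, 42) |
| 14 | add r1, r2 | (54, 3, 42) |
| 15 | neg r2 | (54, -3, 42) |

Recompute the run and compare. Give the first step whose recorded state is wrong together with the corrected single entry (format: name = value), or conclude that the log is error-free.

no error

1. r3 = -6 * 6 = -36 (exactly as logged)
2. r3 = -36 - -3 = -33 (same as recorded)
3. r2 = -33 (consistent with the log)
4. r2 = -33 - 6 = -39 (no discrepancy)
5. r1 = 6 - -33 = 39 (same as recorded)
6. r2 = -33 (no discrepancy)
7. r3 = -(-33) = 33 (same as recorded)
8. r1 = 39 + -33 = 6 (checks out)
9. r3 = 9 (agrees with the log)
10. r3 = 9 - -33 = 42 (same as recorded)
11. r2 = 3 (verified)
12. r1 = 6 + 3 = 9 (consistent with the log)
13. r1 = 9 + 42 = 51 (checks out)
14. r1 = 51 + 3 = 54 (exactly as logged)
15. r2 = -(3) = -3 (consistent with the log)
Each recorded entry agrees with the recomputation.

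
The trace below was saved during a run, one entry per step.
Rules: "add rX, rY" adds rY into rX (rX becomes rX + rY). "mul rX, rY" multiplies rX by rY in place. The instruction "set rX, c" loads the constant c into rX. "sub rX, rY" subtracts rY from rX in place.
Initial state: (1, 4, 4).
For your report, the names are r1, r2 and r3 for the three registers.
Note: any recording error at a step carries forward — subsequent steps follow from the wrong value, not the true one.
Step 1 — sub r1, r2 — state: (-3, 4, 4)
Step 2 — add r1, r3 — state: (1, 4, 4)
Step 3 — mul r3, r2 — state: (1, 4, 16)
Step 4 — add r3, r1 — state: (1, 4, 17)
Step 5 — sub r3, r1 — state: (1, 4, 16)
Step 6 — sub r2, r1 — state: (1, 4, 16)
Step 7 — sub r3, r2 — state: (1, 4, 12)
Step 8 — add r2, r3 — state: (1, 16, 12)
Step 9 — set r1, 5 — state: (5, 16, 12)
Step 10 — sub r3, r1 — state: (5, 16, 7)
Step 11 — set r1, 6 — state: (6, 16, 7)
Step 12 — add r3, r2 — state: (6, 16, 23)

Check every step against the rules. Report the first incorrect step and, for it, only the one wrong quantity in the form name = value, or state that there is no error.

step 6, r2 = 3

step 1: r1 = 1 - 4 = -3 -> exactly as logged
step 2: r1 = -3 + 4 = 1 -> same as recorded
step 3: r3 = 4 * 4 = 16 -> agrees with the trace
step 4: r3 = 16 + 1 = 17 -> matches
step 5: r3 = 17 - 1 = 16 -> agrees with the trace
step 6: r2 = 4 - 1 = 3 -> a discrepancy with the trace
First deviation found at step 6; the corrected entry is r2 = 3.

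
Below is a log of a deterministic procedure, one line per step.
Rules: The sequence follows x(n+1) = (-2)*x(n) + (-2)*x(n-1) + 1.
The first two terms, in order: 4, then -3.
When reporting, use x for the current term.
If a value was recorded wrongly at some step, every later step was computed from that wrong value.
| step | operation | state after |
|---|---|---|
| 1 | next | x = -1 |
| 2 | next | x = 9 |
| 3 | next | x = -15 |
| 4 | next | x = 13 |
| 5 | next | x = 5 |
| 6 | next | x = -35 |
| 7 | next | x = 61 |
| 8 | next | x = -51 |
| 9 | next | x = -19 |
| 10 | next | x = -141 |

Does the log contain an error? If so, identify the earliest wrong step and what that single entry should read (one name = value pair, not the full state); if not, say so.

Recomputing the run from the initial state:
step 1: x = -1
step 2: x = 9
step 3: x = -15
step 4: x = 13
step 5: x = 5
step 6: x = -35
step 7: x = 61
step 8: x = -51
step 9: x = -19
step 10: x = 141
The first disagreement with the log is at step 10, where the value should be x = 141.

step 10, x = 141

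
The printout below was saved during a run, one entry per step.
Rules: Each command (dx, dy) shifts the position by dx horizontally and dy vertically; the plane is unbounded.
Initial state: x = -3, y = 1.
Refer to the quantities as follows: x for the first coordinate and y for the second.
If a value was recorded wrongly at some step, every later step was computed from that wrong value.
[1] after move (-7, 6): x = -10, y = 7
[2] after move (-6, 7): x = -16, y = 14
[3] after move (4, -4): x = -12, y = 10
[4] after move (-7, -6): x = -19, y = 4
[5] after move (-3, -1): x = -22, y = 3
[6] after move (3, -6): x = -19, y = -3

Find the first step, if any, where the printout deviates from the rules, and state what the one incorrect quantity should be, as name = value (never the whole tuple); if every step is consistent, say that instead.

Step 1: x = -3 + (-7) = -10, y = 1 + (6) = 7 — in agreement.
Step 2: x = -10 + (-6) = -16, y = 7 + (7) = 14 — checks out.
Step 3: x = -16 + (4) = -12, y = 14 + (-4) = 10 — matches.
Step 4: x = -12 + (-7) = -19, y = 10 + (-6) = 4 — same as recorded.
Step 5: x = -19 + (-3) = -22, y = 4 + (-1) = 3 — matches.
Step 6: x = -22 + (3) = -19, y = 3 + (-6) = -3 — agrees with the printout.
The recomputation confirms every line.

no error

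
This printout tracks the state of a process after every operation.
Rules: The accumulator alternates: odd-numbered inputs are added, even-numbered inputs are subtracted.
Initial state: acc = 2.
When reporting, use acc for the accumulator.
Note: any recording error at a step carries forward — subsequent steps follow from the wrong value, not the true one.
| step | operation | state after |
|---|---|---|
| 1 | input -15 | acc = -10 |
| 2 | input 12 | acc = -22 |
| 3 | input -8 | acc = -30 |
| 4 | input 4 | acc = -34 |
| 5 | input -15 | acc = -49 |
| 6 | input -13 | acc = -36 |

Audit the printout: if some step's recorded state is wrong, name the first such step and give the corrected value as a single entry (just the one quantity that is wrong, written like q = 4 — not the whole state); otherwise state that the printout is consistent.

step 1, acc = -13

1. acc = 2 + -15 = -13 (not what was recorded)
First deviation found at step 1; the corrected entry is acc = -13.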